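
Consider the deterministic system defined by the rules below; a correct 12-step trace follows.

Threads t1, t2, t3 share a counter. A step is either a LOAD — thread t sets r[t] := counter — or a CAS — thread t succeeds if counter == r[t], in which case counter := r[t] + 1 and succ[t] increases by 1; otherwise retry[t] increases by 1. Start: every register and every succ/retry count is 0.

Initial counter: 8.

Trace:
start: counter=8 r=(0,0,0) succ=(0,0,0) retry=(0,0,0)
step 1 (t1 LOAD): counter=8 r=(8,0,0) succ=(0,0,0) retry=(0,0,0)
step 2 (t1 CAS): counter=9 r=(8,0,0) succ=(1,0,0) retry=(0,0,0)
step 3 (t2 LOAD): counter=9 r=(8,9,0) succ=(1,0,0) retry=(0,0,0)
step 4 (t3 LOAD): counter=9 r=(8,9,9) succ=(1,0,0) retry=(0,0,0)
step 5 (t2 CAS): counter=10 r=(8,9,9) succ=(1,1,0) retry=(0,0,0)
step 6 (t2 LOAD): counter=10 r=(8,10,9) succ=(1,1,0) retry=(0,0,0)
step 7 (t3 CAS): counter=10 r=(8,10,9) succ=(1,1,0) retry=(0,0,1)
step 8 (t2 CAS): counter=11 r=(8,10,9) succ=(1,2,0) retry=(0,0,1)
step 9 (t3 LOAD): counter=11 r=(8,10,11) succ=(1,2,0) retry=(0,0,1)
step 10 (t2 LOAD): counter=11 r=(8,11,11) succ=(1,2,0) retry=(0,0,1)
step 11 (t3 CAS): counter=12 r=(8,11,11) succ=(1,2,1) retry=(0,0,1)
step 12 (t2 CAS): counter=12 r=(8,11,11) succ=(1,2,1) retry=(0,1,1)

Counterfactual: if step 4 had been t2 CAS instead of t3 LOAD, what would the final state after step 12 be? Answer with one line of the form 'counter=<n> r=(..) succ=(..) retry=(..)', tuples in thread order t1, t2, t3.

counter=12 r=(8,11,11) succ=(1,2,1) retry=(0,2,1)

(re-executing from step 4 with the substitution; state before step 4: counter=9 r=(8,9,0) succ=(1,0,0) retry=(0,0,0))
step 4 (t2 CAS): counter=10 r=(8,9,0) succ=(1,1,0) retry=(0,0,0)
step 5 (t2 CAS): counter=10 r=(8,9,0) succ=(1,1,0) retry=(0,1,0)
step 6 (t2 LOAD): counter=10 r=(8,10,0) succ=(1,1,0) retry=(0,1,0)
step 7 (t3 CAS): counter=10 r=(8,10,0) succ=(1,1,0) retry=(0,1,1)
step 8 (t2 CAS): counter=11 r=(8,10,0) succ=(1,2,0) retry=(0,1,1)
step 9 (t3 LOAD): counter=11 r=(8,10,11) succ=(1,2,0) retry=(0,1,1)
step 10 (t2 LOAD): counter=11 r=(8,11,11) succ=(1,2,0) retry=(0,1,1)
step 11 (t3 CAS): counter=12 r=(8,11,11) succ=(1,2,1) retry=(0,1,1)
step 12 (t2 CAS): counter=12 r=(8,11,11) succ=(1,2,1) retry=(0,2,1)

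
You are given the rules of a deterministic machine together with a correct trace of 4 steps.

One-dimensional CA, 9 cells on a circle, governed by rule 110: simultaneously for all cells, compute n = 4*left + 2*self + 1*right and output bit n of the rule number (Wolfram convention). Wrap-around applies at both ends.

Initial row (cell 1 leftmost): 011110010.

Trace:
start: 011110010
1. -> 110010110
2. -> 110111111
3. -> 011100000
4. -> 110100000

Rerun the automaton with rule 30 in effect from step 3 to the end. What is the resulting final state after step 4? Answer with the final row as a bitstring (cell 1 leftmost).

001110000

(re-executing steps 3..4 under rule 30; state before step 3: 110111111)
3. -> 000100000
4. -> 001110000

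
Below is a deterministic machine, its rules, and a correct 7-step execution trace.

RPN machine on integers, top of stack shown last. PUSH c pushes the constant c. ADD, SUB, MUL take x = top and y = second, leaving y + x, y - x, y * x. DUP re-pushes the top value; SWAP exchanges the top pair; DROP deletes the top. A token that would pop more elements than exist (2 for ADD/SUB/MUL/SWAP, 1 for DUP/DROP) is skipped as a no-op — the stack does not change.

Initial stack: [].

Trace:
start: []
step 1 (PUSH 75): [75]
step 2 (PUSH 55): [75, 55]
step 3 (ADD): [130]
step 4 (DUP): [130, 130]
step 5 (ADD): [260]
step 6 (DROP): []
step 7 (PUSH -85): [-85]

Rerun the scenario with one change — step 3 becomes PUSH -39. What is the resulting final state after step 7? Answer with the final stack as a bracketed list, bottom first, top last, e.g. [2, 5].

(re-executing from step 3 with the substitution; state before step 3: [75, 55])
step 3 (PUSH -39): [75, 55, -39]
step 4 (DUP): [75, 55, -39, -39]
step 5 (ADD): [75, 55, -78]
step 6 (DROP): [75, 55]
step 7 (PUSH -85): [75, 55, -85]

[75, 55, -85]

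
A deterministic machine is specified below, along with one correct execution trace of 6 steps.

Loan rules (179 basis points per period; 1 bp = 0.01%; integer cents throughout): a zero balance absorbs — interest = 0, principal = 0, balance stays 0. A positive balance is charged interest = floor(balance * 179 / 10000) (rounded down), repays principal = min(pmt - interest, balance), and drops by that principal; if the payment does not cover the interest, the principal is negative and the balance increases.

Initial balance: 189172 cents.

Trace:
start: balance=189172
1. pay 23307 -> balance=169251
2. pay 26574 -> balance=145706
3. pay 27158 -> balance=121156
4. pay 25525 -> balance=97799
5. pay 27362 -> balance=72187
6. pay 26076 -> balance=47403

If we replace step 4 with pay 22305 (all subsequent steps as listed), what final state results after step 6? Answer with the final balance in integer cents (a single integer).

50739

(re-executing from step 4 with the substitution; state before step 4: balance=121156)
4. pay 22305 -> balance=101019
5. pay 27362 -> balance=75465
6. pay 26076 -> balance=50739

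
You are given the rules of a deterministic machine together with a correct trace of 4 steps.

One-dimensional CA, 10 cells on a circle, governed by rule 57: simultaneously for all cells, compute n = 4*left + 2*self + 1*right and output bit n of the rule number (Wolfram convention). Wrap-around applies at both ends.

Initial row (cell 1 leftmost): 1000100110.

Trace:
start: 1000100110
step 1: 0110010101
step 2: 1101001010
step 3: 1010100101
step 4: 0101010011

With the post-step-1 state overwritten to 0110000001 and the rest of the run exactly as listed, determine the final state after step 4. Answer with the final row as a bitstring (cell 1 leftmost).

state after step 1 := 0110000001
step 2: 1101111100
step 3: 1011000010
step 4: 0110111001

0110111001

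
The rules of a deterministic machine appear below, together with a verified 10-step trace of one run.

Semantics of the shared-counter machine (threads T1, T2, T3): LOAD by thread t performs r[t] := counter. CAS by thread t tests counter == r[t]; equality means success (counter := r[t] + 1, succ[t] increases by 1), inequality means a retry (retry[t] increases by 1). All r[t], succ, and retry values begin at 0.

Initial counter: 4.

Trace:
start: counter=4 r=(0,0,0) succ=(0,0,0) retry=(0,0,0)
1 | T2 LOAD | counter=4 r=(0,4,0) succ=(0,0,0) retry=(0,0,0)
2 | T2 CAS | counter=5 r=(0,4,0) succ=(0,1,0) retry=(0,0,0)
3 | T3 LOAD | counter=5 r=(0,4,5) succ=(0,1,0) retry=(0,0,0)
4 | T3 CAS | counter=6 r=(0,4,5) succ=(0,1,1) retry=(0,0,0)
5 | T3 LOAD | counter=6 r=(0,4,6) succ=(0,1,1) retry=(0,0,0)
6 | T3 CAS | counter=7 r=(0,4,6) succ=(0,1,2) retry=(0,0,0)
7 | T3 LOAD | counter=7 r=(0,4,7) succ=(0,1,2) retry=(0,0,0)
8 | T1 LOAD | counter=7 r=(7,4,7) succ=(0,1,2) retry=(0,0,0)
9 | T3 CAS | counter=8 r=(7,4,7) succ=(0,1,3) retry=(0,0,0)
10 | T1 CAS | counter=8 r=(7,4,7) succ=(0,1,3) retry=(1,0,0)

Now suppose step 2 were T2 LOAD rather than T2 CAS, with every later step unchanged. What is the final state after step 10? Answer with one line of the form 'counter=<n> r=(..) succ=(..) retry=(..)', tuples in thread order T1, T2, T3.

(re-executing from step 2 with the substitution; state before step 2: counter=4 r=(0,4,0) succ=(0,0,0) retry=(0,0,0))
2 | T2 LOAD | counter=4 r=(0,4,0) succ=(0,0,0) retry=(0,0,0)
3 | T3 LOAD | counter=4 r=(0,4,4) succ=(0,0,0) retry=(0,0,0)
4 | T3 CAS | counter=5 r=(0,4,4) succ=(0,0,1) retry=(0,0,0)
5 | T3 LOAD | counter=5 r=(0,4,5) succ=(0,0,1) retry=(0,0,0)
6 | T3 CAS | counter=6 r=(0,4,5) succ=(0,0,2) retry=(0,0,0)
7 | T3 LOAD | counter=6 r=(0,4,6) succ=(0,0,2) retry=(0,0,0)
8 | T1 LOAD | counter=6 r=(6,4,6) succ=(0,0,2) retry=(0,0,0)
9 | T3 CAS | counter=7 r=(6,4,6) succ=(0,0,3) retry=(0,0,0)
10 | T1 CAS | counter=7 r=(6,4,6) succ=(0,0,3) retry=(1,0,0)

counter=7 r=(6,4,6) succ=(0,0,3) retry=(1,0,0)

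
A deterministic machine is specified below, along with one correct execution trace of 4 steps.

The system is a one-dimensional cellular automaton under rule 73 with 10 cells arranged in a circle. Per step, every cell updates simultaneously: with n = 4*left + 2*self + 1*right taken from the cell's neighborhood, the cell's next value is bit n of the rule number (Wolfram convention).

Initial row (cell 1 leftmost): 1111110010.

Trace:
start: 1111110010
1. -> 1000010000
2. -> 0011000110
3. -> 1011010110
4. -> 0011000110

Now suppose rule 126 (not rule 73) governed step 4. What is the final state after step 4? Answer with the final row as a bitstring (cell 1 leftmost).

1111111111

(re-executing step 4 under rule 126; state before step 4: 1011010110)
4. -> 1111111111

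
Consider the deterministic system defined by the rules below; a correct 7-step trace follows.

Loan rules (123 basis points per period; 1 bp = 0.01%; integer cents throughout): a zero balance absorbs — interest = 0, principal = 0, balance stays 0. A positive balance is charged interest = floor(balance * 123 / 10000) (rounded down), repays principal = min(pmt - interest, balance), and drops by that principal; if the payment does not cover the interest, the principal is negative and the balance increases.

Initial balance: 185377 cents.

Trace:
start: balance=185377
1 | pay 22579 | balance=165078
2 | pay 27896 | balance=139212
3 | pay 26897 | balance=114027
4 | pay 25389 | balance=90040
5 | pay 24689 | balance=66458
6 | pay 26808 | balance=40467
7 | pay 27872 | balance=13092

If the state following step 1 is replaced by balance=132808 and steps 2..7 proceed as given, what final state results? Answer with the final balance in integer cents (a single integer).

0

state after step 1 := balance=132808
2 | pay 27896 | balance=106545
3 | pay 26897 | balance=80958
4 | pay 25389 | balance=56564
5 | pay 24689 | balance=32570
6 | pay 26808 | balance=6162
7 | pay 27872 | balance=0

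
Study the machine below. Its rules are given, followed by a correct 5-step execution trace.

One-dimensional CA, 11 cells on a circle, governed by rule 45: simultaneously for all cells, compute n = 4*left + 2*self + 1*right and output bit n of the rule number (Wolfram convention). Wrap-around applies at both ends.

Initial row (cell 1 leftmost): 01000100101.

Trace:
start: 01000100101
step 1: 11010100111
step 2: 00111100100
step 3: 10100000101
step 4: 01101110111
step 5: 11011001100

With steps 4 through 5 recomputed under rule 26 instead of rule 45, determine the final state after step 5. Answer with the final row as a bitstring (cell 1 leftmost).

(re-executing steps 4..5 under rule 26; state before step 4: 10100000101)
step 4: 00010001001
step 5: 10101010110

10101010110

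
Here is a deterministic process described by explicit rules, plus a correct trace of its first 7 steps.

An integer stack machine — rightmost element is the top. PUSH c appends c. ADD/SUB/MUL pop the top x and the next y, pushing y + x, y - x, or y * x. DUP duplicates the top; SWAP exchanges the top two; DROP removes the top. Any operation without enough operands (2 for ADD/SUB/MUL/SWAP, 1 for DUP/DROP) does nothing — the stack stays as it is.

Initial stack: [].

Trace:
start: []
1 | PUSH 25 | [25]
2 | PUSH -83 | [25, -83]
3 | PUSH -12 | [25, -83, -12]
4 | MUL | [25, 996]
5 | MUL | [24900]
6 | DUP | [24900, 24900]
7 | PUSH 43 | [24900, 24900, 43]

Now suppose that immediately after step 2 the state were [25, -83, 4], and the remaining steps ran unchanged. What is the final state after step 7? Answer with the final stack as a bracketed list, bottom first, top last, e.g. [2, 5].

state after step 2 := [25, -83, 4]
3 | PUSH -12 | [25, -83, 4, -12]
4 | MUL | [25, -83, -48]
5 | MUL | [25, 3984]
6 | DUP | [25, 3984, 3984]
7 | PUSH 43 | [25, 3984, 3984, 43]

[25, 3984, 3984, 43]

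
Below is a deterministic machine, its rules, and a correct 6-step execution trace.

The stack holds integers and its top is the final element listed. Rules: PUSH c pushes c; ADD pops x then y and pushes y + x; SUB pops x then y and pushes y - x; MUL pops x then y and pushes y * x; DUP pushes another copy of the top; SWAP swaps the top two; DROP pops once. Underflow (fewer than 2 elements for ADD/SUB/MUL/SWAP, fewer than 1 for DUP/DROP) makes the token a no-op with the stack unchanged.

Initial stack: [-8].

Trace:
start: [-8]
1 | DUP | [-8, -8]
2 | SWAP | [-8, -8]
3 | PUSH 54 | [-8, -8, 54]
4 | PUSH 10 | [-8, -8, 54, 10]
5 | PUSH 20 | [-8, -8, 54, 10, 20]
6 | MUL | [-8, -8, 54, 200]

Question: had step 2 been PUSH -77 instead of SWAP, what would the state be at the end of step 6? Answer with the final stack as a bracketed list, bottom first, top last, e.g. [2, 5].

[-8, -8, -77, 54, 200]

(re-executing from step 2 with the substitution; state before step 2: [-8, -8])
2 | PUSH -77 | [-8, -8, -77]
3 | PUSH 54 | [-8, -8, -77, 54]
4 | PUSH 10 | [-8, -8, -77, 54, 10]
5 | PUSH 20 | [-8, -8, -77, 54, 10, 20]
6 | MUL | [-8, -8, -77, 54, 200]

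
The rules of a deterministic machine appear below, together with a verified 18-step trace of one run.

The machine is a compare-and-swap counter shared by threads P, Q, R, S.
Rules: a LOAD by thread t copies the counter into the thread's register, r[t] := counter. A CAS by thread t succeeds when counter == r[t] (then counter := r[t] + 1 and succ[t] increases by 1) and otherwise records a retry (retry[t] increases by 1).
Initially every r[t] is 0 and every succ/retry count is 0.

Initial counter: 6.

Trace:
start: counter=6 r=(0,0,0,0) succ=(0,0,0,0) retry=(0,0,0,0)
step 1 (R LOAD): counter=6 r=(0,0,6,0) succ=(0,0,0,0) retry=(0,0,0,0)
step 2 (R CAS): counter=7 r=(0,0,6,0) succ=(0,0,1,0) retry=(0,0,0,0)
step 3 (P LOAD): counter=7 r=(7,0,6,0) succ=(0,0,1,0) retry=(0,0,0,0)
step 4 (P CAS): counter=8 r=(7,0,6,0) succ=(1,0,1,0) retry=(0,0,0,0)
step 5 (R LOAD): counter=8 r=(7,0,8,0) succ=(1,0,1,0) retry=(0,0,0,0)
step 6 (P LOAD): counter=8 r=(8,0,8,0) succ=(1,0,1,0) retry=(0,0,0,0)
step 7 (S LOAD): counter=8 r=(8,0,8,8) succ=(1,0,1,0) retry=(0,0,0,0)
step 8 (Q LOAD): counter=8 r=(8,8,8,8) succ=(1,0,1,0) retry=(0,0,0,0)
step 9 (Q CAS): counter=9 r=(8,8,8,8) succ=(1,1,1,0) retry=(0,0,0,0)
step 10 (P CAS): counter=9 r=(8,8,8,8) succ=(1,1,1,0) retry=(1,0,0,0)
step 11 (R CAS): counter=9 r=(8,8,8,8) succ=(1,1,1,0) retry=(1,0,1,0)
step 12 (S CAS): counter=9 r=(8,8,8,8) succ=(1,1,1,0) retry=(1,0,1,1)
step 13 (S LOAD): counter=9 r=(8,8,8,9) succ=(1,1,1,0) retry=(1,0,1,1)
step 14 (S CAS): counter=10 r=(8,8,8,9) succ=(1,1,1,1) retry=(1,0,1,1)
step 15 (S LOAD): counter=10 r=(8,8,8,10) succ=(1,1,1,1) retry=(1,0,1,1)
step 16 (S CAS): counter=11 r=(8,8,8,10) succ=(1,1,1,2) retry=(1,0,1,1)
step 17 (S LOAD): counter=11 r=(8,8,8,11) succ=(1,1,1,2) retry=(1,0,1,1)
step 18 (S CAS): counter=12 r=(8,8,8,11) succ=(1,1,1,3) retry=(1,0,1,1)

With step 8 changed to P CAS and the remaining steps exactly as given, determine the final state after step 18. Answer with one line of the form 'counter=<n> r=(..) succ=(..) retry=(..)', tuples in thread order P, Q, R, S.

counter=12 r=(8,0,8,11) succ=(2,0,1,3) retry=(1,1,1,1)

(re-executing from step 8 with the substitution; state before step 8: counter=8 r=(8,0,8,8) succ=(1,0,1,0) retry=(0,0,0,0))
step 8 (P CAS): counter=9 r=(8,0,8,8) succ=(2,0,1,0) retry=(0,0,0,0)
step 9 (Q CAS): counter=9 r=(8,0,8,8) succ=(2,0,1,0) retry=(0,1,0,0)
step 10 (P CAS): counter=9 r=(8,0,8,8) succ=(2,0,1,0) retry=(1,1,0,0)
step 11 (R CAS): counter=9 r=(8,0,8,8) succ=(2,0,1,0) retry=(1,1,1,0)
step 12 (S CAS): counter=9 r=(8,0,8,8) succ=(2,0,1,0) retry=(1,1,1,1)
step 13 (S LOAD): counter=9 r=(8,0,8,9) succ=(2,0,1,0) retry=(1,1,1,1)
step 14 (S CAS): counter=10 r=(8,0,8,9) succ=(2,0,1,1) retry=(1,1,1,1)
step 15 (S LOAD): counter=10 r=(8,0,8,10) succ=(2,0,1,1) retry=(1,1,1,1)
step 16 (S CAS): counter=11 r=(8,0,8,10) succ=(2,0,1,2) retry=(1,1,1,1)
step 17 (S LOAD): counter=11 r=(8,0,8,11) succ=(2,0,1,2) retry=(1,1,1,1)
step 18 (S CAS): counter=12 r=(8,0,8,11) succ=(2,0,1,3) retry=(1,1,1,1)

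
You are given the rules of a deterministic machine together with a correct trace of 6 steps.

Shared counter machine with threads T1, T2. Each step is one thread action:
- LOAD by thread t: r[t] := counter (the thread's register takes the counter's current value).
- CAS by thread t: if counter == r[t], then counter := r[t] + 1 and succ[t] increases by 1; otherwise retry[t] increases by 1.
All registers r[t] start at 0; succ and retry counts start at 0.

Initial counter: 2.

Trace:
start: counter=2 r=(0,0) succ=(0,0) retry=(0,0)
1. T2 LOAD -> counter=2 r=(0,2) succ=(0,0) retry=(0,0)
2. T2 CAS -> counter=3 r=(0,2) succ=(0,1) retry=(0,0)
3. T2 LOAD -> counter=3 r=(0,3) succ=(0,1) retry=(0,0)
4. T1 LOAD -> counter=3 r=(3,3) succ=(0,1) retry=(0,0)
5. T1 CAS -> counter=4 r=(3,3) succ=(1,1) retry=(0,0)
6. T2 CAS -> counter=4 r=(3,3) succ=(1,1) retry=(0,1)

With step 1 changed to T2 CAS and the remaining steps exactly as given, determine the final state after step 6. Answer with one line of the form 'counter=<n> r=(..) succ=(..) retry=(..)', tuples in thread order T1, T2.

(re-executing from step 1 with the substitution; state before step 1: counter=2 r=(0,0) succ=(0,0) retry=(0,0))
1. T2 CAS -> counter=2 r=(0,0) succ=(0,0) retry=(0,1)
2. T2 CAS -> counter=2 r=(0,0) succ=(0,0) retry=(0,2)
3. T2 LOAD -> counter=2 r=(0,2) succ=(0,0) retry=(0,2)
4. T1 LOAD -> counter=2 r=(2,2) succ=(0,0) retry=(0,2)
5. T1 CAS -> counter=3 r=(2,2) succ=(1,0) retry=(0,2)
6. T2 CAS -> counter=3 r=(2,2) succ=(1,0) retry=(0,3)

counter=3 r=(2,2) succ=(1,0) retry=(0,3)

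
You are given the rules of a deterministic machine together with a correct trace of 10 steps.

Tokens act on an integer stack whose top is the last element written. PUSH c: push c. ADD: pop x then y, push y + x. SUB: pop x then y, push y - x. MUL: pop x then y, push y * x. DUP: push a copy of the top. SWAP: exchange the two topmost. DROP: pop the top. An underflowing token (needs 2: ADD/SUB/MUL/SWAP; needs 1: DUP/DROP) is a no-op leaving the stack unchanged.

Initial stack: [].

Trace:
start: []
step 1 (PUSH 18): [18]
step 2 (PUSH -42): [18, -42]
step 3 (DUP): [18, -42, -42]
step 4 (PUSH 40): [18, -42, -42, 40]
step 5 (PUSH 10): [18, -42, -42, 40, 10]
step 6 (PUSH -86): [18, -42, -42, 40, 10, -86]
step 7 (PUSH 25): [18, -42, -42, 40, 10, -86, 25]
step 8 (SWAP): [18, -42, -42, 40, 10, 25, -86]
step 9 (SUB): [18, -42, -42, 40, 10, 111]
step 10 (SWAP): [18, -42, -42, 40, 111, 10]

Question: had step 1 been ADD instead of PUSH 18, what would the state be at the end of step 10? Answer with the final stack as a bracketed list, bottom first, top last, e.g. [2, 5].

(re-executing from step 1 with the substitution; state before step 1: [])
step 1 (ADD): []
step 2 (PUSH -42): [-42]
step 3 (DUP): [-42, -42]
step 4 (PUSH 40): [-42, -42, 40]
step 5 (PUSH 10): [-42, -42, 40, 10]
step 6 (PUSH -86): [-42, -42, 40, 10, -86]
step 7 (PUSH 25): [-42, -42, 40, 10, -86, 25]
step 8 (SWAP): [-42, -42, 40, 10, 25, -86]
step 9 (SUB): [-42, -42, 40, 10, 111]
step 10 (SWAP): [-42, -42, 40, 111, 10]

[-42, -42, 40, 111, 10]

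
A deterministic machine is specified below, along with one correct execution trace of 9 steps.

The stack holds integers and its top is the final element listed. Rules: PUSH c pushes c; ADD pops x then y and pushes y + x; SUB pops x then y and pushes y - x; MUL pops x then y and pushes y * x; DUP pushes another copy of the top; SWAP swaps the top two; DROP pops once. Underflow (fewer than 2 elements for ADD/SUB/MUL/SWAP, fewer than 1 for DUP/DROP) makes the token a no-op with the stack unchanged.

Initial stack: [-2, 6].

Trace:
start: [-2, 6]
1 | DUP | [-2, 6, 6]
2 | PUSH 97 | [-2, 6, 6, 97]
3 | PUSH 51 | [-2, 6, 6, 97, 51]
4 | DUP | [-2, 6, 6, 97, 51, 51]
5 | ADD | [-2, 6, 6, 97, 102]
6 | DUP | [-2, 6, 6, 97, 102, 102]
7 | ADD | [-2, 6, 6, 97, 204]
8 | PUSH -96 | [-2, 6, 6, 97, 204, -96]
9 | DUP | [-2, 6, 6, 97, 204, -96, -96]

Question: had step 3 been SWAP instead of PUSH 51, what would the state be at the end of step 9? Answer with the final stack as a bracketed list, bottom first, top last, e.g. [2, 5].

(re-executing from step 3 with the substitution; state before step 3: [-2, 6, 6, 97])
3 | SWAP | [-2, 6, 97, 6]
4 | DUP | [-2, 6, 97, 6, 6]
5 | ADD | [-2, 6, 97, 12]
6 | DUP | [-2, 6, 97, 12, 12]
7 | ADD | [-2, 6, 97, 24]
8 | PUSH -96 | [-2, 6, 97, 24, -96]
9 | DUP | [-2, 6, 97, 24, -96, -96]

[-2, 6, 97, 24, -96, -96]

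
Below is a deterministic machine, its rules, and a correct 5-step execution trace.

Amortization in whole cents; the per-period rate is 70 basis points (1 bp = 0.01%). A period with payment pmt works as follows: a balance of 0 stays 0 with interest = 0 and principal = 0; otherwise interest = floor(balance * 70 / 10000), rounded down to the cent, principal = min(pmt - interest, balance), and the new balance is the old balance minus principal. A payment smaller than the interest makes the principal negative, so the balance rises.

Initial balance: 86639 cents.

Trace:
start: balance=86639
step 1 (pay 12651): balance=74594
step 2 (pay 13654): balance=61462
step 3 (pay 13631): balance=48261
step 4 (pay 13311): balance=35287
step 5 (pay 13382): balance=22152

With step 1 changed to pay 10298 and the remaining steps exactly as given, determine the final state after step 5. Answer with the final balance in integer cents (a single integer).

24570

(re-executing from step 1 with the substitution; state before step 1: balance=86639)
step 1 (pay 10298): balance=76947
step 2 (pay 13654): balance=63831
step 3 (pay 13631): balance=50646
step 4 (pay 13311): balance=37689
step 5 (pay 13382): balance=24570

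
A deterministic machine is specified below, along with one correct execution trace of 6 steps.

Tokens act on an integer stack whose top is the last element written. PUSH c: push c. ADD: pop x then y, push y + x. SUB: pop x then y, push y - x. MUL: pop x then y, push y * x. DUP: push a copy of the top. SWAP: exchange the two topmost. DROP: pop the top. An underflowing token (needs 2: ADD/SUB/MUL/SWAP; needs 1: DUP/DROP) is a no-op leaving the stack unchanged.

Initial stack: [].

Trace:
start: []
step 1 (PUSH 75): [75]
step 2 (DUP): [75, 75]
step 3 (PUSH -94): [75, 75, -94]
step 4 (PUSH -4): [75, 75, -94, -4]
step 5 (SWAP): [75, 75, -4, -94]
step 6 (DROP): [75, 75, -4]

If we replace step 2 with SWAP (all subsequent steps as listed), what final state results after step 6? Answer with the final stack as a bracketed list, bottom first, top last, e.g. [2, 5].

(re-executing from step 2 with the substitution; state before step 2: [75])
step 2 (SWAP): [75]
step 3 (PUSH -94): [75, -94]
step 4 (PUSH -4): [75, -94, -4]
step 5 (SWAP): [75, -4, -94]
step 6 (DROP): [75, -4]

[75, -4]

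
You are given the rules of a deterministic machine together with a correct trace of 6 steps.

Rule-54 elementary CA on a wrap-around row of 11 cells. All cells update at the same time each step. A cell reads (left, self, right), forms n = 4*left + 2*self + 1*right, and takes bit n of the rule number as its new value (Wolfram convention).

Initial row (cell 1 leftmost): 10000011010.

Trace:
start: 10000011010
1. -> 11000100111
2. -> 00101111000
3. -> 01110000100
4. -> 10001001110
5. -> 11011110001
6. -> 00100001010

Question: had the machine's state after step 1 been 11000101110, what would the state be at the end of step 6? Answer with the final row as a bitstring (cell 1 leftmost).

00100010111

state after step 1 := 11000101110
2. -> 00101110001
3. -> 11110001011
4. -> 00001011100
5. -> 00011100010
6. -> 00100010111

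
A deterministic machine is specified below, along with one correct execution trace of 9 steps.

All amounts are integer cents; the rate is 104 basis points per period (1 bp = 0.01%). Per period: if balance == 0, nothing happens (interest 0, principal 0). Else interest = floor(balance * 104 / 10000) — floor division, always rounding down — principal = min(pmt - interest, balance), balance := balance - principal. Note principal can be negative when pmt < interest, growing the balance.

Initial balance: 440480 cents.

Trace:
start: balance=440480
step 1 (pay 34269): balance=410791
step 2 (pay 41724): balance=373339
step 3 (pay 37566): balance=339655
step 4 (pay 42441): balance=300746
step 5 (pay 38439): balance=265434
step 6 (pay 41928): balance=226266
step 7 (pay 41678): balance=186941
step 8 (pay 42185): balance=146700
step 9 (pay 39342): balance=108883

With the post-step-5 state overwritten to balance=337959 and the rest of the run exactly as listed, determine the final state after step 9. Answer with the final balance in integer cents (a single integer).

state after step 5 := balance=337959
step 6 (pay 41928): balance=299545
step 7 (pay 41678): balance=260982
step 8 (pay 42185): balance=221511
step 9 (pay 39342): balance=184472

184472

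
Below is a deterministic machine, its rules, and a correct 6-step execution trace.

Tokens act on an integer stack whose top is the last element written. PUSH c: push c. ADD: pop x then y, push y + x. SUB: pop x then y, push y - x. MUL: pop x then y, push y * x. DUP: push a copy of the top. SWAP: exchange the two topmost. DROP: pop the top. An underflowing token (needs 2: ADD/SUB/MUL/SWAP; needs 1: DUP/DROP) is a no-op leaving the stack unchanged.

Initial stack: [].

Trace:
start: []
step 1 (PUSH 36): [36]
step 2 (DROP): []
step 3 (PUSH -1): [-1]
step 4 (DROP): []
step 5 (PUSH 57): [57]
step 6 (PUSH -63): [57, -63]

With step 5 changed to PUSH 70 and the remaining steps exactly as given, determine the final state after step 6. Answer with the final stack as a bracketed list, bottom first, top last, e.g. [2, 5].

[70, -63]

(re-executing from step 5 with the substitution; state before step 5: [])
step 5 (PUSH 70): [70]
step 6 (PUSH -63): [70, -63]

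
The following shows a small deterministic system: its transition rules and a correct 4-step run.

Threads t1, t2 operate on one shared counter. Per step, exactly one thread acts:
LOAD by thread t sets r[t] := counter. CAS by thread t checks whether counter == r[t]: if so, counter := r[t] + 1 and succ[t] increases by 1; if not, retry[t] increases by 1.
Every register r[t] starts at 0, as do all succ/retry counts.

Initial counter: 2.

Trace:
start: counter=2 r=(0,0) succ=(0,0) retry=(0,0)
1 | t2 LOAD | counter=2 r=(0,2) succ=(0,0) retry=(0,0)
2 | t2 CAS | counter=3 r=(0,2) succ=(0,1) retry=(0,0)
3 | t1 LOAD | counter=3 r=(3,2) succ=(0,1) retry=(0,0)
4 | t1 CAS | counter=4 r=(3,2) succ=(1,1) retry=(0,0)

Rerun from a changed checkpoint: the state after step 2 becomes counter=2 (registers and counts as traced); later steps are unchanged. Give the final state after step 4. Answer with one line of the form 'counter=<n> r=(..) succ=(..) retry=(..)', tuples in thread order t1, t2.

state after step 2 := counter=2 r=(0,2) succ=(0,1) retry=(0,0)
3 | t1 LOAD | counter=2 r=(2,2) succ=(0,1) retry=(0,0)
4 | t1 CAS | counter=3 r=(2,2) succ=(1,1) retry=(0,0)

counter=3 r=(2,2) succ=(1,1) retry=(0,0)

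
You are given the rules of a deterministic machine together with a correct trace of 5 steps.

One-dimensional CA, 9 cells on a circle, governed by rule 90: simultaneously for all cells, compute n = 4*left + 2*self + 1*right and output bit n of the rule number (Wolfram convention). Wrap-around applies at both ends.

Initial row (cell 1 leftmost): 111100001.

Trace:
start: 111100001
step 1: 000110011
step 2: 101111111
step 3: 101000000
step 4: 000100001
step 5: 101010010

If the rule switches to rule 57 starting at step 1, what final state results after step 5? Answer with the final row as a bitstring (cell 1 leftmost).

(re-executing steps 1..5 under rule 57; state before step 1: 111100001)
step 1: 000011101
step 2: 111010010
step 3: 100101001
step 4: 010010101
step 5: 101001010

101001010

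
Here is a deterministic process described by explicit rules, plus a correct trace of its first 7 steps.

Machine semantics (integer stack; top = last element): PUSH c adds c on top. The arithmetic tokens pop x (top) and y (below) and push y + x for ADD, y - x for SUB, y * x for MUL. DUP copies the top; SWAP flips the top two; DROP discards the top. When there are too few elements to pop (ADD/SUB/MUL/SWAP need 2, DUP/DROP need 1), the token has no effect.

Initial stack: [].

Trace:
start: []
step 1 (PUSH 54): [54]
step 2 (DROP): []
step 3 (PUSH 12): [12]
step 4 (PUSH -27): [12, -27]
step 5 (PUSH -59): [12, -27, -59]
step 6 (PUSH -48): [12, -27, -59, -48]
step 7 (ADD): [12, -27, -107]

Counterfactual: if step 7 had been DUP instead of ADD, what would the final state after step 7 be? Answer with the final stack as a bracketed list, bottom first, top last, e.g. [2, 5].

[12, -27, -59, -48, -48]

(re-executing from step 7 with the substitution; state before step 7: [12, -27, -59, -48])
step 7 (DUP): [12, -27, -59, -48, -48]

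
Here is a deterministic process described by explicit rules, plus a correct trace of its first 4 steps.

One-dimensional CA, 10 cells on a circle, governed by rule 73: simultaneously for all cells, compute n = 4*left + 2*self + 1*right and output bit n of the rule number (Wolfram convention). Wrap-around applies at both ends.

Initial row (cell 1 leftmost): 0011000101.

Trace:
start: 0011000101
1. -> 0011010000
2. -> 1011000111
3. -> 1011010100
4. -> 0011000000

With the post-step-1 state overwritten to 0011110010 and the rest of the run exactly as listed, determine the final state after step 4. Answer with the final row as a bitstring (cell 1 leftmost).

state after step 1 := 0011110010
2. -> 1010010000
3. -> 0000000110
4. -> 1111110110

1111110110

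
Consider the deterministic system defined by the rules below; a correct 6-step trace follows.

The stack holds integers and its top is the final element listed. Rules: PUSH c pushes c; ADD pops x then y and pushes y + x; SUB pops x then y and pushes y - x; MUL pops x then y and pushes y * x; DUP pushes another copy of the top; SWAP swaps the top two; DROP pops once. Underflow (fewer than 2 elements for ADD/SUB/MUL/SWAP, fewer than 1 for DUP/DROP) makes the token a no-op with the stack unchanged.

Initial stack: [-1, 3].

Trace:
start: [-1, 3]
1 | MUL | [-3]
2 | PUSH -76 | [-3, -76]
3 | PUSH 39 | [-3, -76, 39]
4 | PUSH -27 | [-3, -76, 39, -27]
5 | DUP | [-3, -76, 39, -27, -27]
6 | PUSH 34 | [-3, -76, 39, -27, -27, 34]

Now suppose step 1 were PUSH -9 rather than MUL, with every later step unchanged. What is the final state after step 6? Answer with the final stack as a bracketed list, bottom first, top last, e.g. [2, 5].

[-1, 3, -9, -76, 39, -27, -27, 34]

(re-executing from step 1 with the substitution; state before step 1: [-1, 3])
1 | PUSH -9 | [-1, 3, -9]
2 | PUSH -76 | [-1, 3, -9, -76]
3 | PUSH 39 | [-1, 3, -9, -76, 39]
4 | PUSH -27 | [-1, 3, -9, -76, 39, -27]
5 | DUP | [-1, 3, -9, -76, 39, -27, -27]
6 | PUSH 34 | [-1, 3, -9, -76, 39, -27, -27, 34]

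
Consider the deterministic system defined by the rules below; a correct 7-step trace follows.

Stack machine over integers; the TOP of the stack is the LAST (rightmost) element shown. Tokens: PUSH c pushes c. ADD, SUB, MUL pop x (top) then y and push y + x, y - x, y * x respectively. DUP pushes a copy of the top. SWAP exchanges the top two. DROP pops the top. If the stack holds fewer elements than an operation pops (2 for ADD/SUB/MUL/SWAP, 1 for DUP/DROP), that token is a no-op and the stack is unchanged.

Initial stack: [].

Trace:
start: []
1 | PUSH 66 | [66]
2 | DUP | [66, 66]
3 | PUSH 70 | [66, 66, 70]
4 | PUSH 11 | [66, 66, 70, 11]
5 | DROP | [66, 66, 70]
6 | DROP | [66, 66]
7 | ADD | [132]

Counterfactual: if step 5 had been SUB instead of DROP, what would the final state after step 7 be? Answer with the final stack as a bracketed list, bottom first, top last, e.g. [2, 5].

(re-executing from step 5 with the substitution; state before step 5: [66, 66, 70, 11])
5 | SUB | [66, 66, 59]
6 | DROP | [66, 66]
7 | ADD | [132]

[132]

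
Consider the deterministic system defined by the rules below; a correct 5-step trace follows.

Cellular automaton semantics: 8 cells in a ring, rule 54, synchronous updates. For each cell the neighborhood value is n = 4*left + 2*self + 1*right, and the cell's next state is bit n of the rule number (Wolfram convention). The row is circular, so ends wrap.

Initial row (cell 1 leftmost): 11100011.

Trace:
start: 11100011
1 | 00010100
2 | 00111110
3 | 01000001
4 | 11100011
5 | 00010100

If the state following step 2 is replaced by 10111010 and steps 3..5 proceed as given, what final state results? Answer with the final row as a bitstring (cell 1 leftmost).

01111100

state after step 2 := 10111010
3 | 11000111
4 | 00101000
5 | 01111100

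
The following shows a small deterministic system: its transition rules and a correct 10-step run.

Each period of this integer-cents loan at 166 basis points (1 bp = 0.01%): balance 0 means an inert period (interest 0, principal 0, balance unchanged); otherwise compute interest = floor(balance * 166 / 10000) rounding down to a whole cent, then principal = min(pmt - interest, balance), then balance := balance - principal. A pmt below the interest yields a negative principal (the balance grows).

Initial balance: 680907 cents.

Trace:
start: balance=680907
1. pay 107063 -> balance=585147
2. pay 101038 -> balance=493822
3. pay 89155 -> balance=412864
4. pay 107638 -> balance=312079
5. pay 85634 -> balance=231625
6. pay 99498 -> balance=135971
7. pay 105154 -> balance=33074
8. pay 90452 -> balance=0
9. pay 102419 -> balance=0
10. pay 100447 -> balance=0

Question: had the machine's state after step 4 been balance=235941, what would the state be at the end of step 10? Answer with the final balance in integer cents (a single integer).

0

state after step 4 := balance=235941
5. pay 85634 -> balance=154223
6. pay 99498 -> balance=57285
7. pay 105154 -> balance=0
8. pay 90452 -> balance=0
9. pay 102419 -> balance=0
10. pay 100447 -> balance=0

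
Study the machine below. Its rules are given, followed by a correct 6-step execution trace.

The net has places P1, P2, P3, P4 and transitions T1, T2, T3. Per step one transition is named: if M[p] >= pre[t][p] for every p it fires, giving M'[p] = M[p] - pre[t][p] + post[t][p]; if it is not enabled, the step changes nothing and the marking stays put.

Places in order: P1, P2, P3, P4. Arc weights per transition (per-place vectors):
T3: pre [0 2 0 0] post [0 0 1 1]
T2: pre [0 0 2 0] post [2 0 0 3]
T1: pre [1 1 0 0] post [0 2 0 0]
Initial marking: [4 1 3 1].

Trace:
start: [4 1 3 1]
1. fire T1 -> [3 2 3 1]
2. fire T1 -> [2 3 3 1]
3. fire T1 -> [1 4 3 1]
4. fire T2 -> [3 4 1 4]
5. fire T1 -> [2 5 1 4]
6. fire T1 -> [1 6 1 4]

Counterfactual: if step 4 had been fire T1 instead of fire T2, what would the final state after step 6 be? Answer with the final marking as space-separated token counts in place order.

(re-executing from step 4 with the substitution; state before step 4: [1 4 3 1])
4. fire T1 -> [0 5 3 1]
5. fire T1 -> [0 5 3 1]
6. fire T1 -> [0 5 3 1]

0 5 3 1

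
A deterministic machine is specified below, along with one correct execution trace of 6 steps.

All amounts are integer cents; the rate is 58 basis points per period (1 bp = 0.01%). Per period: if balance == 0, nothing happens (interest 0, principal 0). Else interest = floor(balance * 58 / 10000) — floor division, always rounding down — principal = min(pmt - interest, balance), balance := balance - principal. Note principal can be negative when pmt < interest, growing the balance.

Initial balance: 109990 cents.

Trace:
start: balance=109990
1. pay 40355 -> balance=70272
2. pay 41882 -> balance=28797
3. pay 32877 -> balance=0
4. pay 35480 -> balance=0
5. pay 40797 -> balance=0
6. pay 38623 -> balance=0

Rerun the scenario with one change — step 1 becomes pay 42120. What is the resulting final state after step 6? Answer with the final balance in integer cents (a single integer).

0

(re-executing from step 1 with the substitution; state before step 1: balance=109990)
1. pay 42120 -> balance=68507
2. pay 41882 -> balance=27022
3. pay 32877 -> balance=0
4. pay 35480 -> balance=0
5. pay 40797 -> balance=0
6. pay 38623 -> balance=0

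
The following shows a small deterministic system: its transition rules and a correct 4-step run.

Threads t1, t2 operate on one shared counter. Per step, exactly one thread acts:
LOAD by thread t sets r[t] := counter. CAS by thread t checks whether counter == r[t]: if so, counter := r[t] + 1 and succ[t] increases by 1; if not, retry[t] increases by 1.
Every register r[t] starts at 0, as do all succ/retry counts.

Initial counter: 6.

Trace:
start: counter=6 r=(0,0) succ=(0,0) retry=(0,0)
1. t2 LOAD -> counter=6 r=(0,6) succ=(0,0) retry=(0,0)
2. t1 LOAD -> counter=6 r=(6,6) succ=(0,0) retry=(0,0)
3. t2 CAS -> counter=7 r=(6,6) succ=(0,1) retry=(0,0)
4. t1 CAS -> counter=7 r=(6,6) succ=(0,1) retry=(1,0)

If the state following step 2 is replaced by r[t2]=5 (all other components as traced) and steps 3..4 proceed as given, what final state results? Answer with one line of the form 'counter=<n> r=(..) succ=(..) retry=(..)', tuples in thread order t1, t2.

state after step 2 := counter=6 r=(6,5) succ=(0,0) retry=(0,0)
3. t2 CAS -> counter=6 r=(6,5) succ=(0,0) retry=(0,1)
4. t1 CAS -> counter=7 r=(6,5) succ=(1,0) retry=(0,1)

counter=7 r=(6,5) succ=(1,0) retry=(0,1)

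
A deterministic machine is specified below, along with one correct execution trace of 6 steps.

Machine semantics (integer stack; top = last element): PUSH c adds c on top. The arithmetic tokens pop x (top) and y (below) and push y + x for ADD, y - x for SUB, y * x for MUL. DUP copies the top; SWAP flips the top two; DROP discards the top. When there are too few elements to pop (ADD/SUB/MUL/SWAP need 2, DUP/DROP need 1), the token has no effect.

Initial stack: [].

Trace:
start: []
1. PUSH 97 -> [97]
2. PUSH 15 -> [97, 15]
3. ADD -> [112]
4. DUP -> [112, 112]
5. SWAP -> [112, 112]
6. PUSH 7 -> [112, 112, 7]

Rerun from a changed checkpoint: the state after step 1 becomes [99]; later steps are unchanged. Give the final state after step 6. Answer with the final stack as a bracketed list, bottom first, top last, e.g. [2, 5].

[114, 114, 7]

state after step 1 := [99]
2. PUSH 15 -> [99, 15]
3. ADD -> [114]
4. DUP -> [114, 114]
5. SWAP -> [114, 114]
6. PUSH 7 -> [114, 114, 7]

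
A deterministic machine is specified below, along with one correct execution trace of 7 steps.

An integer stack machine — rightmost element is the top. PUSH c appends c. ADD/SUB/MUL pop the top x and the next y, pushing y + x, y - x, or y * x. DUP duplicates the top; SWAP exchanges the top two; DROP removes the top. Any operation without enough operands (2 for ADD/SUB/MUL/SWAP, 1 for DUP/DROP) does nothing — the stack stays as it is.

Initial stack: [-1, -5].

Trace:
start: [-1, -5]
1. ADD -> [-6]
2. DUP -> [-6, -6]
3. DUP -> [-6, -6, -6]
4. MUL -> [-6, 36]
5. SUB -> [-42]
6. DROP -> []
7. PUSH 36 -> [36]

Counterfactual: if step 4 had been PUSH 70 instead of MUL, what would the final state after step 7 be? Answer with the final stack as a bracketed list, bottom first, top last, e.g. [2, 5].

[-6, -6, 36]

(re-executing from step 4 with the substitution; state before step 4: [-6, -6, -6])
4. PUSH 70 -> [-6, -6, -6, 70]
5. SUB -> [-6, -6, -76]
6. DROP -> [-6, -6]
7. PUSH 36 -> [-6, -6, 36]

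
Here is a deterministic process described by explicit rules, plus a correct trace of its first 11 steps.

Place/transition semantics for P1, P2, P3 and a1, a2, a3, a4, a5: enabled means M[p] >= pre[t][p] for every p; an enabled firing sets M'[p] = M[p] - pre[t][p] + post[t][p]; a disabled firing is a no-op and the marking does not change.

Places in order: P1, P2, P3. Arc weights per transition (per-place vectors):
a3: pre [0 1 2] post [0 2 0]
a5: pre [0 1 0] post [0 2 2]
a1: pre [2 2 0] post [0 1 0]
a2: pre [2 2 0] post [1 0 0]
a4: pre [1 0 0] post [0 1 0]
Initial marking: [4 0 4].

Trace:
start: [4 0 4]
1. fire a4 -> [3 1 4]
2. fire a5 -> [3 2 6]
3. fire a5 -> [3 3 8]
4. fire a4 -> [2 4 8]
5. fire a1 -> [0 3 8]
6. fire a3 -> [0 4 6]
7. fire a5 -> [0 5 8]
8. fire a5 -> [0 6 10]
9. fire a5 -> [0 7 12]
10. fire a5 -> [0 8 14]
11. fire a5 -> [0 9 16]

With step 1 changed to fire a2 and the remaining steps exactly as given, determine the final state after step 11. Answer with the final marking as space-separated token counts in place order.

3 7 12

(re-executing from step 1 with the substitution; state before step 1: [4 0 4])
1. fire a2 -> [4 0 4]
2. fire a5 -> [4 0 4]
3. fire a5 -> [4 0 4]
4. fire a4 -> [3 1 4]
5. fire a1 -> [3 1 4]
6. fire a3 -> [3 2 2]
7. fire a5 -> [3 3 4]
8. fire a5 -> [3 4 6]
9. fire a5 -> [3 5 8]
10. fire a5 -> [3 6 10]
11. fire a5 -> [3 7 12]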